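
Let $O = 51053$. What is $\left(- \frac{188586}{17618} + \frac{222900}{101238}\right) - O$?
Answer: $- \frac{7589488474060}{148634257} \approx -51062.0$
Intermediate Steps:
$\left(- \frac{188586}{17618} + \frac{222900}{101238}\right) - O = \left(- \frac{188586}{17618} + \frac{222900}{101238}\right) - 51053 = \left(\left(-188586\right) \frac{1}{17618} + 222900 \cdot \frac{1}{101238}\right) - 51053 = \left(- \frac{94293}{8809} + \frac{37150}{16873}\right) - 51053 = - \frac{1263751439}{148634257} - 51053 = - \frac{7589488474060}{148634257}$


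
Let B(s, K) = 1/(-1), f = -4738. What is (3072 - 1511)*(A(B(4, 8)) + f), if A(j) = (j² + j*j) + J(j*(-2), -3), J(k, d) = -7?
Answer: -7403823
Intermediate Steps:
B(s, K) = -1
A(j) = -7 + 2*j² (A(j) = (j² + j*j) - 7 = (j² + j²) - 7 = 2*j² - 7 = -7 + 2*j²)
(3072 - 1511)*(A(B(4, 8)) + f) = (3072 - 1511)*((-7 + 2*(-1)²) - 4738) = 1561*((-7 + 2*1) - 4738) = 1561*((-7 + 2) - 4738) = 1561*(-5 - 4738) = 1561*(-4743) = -7403823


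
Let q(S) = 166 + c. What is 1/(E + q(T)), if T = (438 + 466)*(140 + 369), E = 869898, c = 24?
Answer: 1/870088 ≈ 1.1493e-6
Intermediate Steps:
T = 460136 (T = 904*509 = 460136)
q(S) = 190 (q(S) = 166 + 24 = 190)
1/(E + q(T)) = 1/(869898 + 190) = 1/870088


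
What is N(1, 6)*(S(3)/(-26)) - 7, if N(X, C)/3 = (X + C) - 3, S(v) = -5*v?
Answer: -1/13 ≈ -0.076923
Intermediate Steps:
N(X, C) = -9 + 3*C + 3*X (N(X, C) = 3*((X + C) - 3) = 3*((C + X) - 3) = 3*(-3 + C + X) = -9 + 3*C + 3*X)
N(1, 6)*(S(3)/(-26)) - 7 = (-9 + 3*6 + 3*1)*(-5*3/(-26)) - 7 = (-9 + 18 + 3)*(-15*(-1/26)) - 7 = 12*(15/26) - 7 = 90/13 - 7 = -1/13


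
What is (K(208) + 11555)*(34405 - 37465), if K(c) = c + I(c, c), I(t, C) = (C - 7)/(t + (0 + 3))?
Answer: -7595513640/211 ≈ -3.5998e+7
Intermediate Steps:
I(t, C) = (-7 + C)/(3 + t) (I(t, C) = (-7 + C)/(t + 3) = (-7 + C)/(3 + t))
K(c) = c + (-7 + c)/(3 + c)
(K(208) + 11555)*(34405 - 37465) = ((-7 + 208 + 208*(3 + 208))/(3 + 208) + 11555)*(34405 - 37465) = ((-7 + 208 + 208*211)/211 + 11555)*(-3060) = ((-7 + 208 + 43888)/211 + 11555)*(-3060) = ((1/211)*44089 + 11555)*(-3060) = (44089/211 + 11555)*(-3060) = (2482194/211)*(-3060) = -7595513640/211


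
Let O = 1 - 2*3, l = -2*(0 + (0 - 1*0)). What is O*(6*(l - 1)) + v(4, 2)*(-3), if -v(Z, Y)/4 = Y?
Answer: 54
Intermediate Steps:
l = 0 (l = -2*(0 + (0 + 0)) = -2*(0 + 0) = -2*0 = 0)
v(Z, Y) = -4*Y
O = -5 (O = 1 - 6 = -5)
O*(6*(l - 1)) + v(4, 2)*(-3) = -30*(0 - 1) - 4*2*(-3) = -30*(-1) - 8*(-3) = -5*(-6) + 24 = 30 + 24 = 54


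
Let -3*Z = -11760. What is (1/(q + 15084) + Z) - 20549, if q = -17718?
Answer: -43800787/2634 ≈ -16629.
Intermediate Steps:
Z = 3920 (Z = -⅓*(-11760) = 3920)
(1/(q + 15084) + Z) - 20549 = (1/(-17718 + 15084) + 3920) - 20549 = (1/(-2634) + 3920) - 20549 = (-1/2634 + 3920) - 20549 = 10325279/2634 - 20549 = -43800787/2634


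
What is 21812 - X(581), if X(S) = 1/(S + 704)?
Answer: 28028419/1285 ≈ 21812.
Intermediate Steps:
X(S) = 1/(704 + S)
21812 - X(581) = 21812 - 1/(704 + 581) = 21812 - 1/1285 = 28028419/1285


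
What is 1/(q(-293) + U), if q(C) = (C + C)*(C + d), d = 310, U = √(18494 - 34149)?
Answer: -9962/99257099 - I*√15655/99257099 ≈ -0.00010037 - 1.2606e-6*I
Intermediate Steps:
U = I*√15655 (U = √(-15655) = I*√15655 ≈ 125.12*I)
q(C) = 2*C*(310 + C) (q(C) = (C + C)*(C + 310) = (2*C)*(310 + C) = 2*C*(310 + C))
1/(q(-293) + U) = 1/(2*(-293)*(310 - 293) + I*√15655) = 1/(2*(-293)*17 + I*√15655) = 1/(-9962 + I*√15655)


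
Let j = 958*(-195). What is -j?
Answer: 186810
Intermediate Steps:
j = -186810
-j = -1*(-186810) = 186810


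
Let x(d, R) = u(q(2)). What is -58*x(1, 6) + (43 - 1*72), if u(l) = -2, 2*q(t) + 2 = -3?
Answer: 87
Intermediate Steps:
q(t) = -5/2 (q(t) = -1 + (1/2)*(-3) = -1 - 3/2 = -5/2)
x(d, R) = -2
-58*x(1, 6) + (43 - 1*72) = -58*(-2) + (43 - 1*72) = 116 + (43 - 72) = 116 - 29 = 87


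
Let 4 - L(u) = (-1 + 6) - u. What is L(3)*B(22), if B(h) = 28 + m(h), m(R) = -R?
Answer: 12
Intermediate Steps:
B(h) = 28 - h
L(u) = -1 + u (L(u) = 4 - ((-1 + 6) - u) = 4 - (5 - u) = 4 + (-5 + u) = -1 + u)
L(3)*B(22) = (-1 + 3)*(28 - 1*22) = 2*(28 - 22) = 2*6 = 12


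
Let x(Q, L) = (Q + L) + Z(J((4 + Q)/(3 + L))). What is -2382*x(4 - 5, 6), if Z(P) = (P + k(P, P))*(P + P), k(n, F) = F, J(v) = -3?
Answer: -97662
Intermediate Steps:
Z(P) = 4*P**2 (Z(P) = (P + P)*(P + P) = (2*P)*(2*P) = 4*P**2)
x(Q, L) = 36 + L + Q (x(Q, L) = (Q + L) + 4*(-3)**2 = (L + Q) + 4*9 = (L + Q) + 36 = 36 + L + Q)
-2382*x(4 - 5, 6) = -2382*(36 + 6 + (4 - 5)) = -2382*(36 + 6 - 1) = -2382*41 = -97662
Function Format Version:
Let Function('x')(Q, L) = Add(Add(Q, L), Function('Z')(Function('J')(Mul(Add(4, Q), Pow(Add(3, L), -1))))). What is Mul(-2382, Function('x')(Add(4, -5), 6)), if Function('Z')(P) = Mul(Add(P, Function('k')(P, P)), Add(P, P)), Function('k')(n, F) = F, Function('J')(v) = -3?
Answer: -97662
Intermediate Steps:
Function('Z')(P) = Mul(4, Pow(P, 2)) (Function('Z')(P) = Mul(Add(P, P), Add(P, P)) = Mul(Mul(2, P), Mul(2, P)) = Mul(4, Pow(P, 2)))
Function('x')(Q, L) = Add(36, L, Q) (Function('x')(Q, L) = Add(Add(Q, L), Mul(4, Pow(-3, 2))) = Add(Add(L, Q), Mul(4, 9)) = Add(Add(L, Q), 36) = Add(36, L, Q))
Mul(-2382, Function('x')(Add(4, -5), 6)) = Mul(-2382, Add(36, 6, Add(4, -5))) = Mul(-2382, Add(36, 6, -1)) = Mul(-2382, 41) = -97662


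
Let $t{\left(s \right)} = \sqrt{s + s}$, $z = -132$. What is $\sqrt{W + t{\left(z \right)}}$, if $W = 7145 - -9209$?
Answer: $\sqrt{16354 + 2 i \sqrt{66}} \approx 127.88 + 0.0635 i$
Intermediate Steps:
$t{\left(s \right)} = \sqrt{2} \sqrt{s}$ ($t{\left(s \right)} = \sqrt{2 s} = \sqrt{2} \sqrt{s}$)
$W = 16354$ ($W = 7145 + 9209 = 16354$)
$\sqrt{W + t{\left(z \right)}} = \sqrt{16354 + \sqrt{2} \sqrt{-132}} = \sqrt{16354 + \sqrt{2} \cdot 2 i \sqrt{33}} = \sqrt{16354 + 2 i \sqrt{66}}$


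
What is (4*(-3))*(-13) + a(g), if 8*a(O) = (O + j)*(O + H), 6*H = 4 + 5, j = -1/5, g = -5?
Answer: 6331/40 ≈ 158.27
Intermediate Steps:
j = -⅕ (j = -1*⅕ = -⅕ ≈ -0.20000)
H = 3/2 (H = (4 + 5)/6 = (⅙)*9 = 3/2 ≈ 1.5000)
a(O) = (-⅕ + O)*(3/2 + O)/8 (a(O) = ((O - ⅕)*(O + 3/2))/8 = ((-⅕ + O)*(3/2 + O))/8 = (-⅕ + O)*(3/2 + O)/8)
(4*(-3))*(-13) + a(g) = (4*(-3))*(-13) + (-3/80 + (⅛)*(-5)² + (13/80)*(-5)) = -12*(-13) + (-3/80 + (⅛)*25 - 13/16) = 156 + (-3/80 + 25/8 - 13/16) = 156 + 91/40 = 6331/40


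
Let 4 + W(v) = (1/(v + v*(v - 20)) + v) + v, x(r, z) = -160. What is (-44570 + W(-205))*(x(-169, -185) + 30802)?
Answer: -31648057739559/22960 ≈ -1.3784e+9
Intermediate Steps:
W(v) = -4 + 1/(v + v*(-20 + v)) + 2*v (W(v) = -4 + ((1/(v + v*(v - 20)) + v) + v) = -4 + ((1/(v + v*(-20 + v)) + v) + v) = -4 + ((v + 1/(v + v*(-20 + v))) + v) = -4 + (1/(v + v*(-20 + v)) + 2*v) = -4 + 1/(v + v*(-20 + v)) + 2*v)
(-44570 + W(-205))*(x(-169, -185) + 30802) = (-44570 + (1 - 42*(-205)² + 2*(-205)³ + 76*(-205))/((-205)*(-19 - 205)))*(-160 + 30802) = (-44570 - 1/205*(1 - 42*42025 + 2*(-8615125) - 15580)/(-224))*30642 = (-44570 - 1/205*(-1/224)*(1 - 1765050 - 17230250 - 15580))*30642 = (-44570 - 1/205*(-1/224)*(-19010879))*30642 = (-44570 - 19010879/45920)*30642 = -2065665279/45920*30642 = -31648057739559/22960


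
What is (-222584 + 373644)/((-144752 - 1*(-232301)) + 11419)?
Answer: 37765/24742 ≈ 1.5264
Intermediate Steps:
(-222584 + 373644)/((-144752 - 1*(-232301)) + 11419) = 151060/((-144752 + 232301) + 11419) = 151060/(87549 + 11419) = 151060/98968 = 151060*(1/98968) = 37765/24742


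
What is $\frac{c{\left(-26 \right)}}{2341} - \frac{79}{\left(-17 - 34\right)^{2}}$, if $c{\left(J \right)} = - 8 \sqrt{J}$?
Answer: $- \frac{79}{2601} - \frac{8 i \sqrt{26}}{2341} \approx -0.030373 - 0.017425 i$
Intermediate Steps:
$\frac{c{\left(-26 \right)}}{2341} - \frac{79}{\left(-17 - 34\right)^{2}} = \frac{\left(-8\right) \sqrt{-26}}{2341} - \frac{79}{\left(-17 - 34\right)^{2}} = - 8 i \sqrt{26} \cdot \frac{1}{2341} - \frac{79}{\left(-51\right)^{2}} = - 8 i \sqrt{26} \cdot \frac{1}{2341} - \frac{79}{2601} = - \frac{8 i \sqrt{26}}{2341} - \frac{79}{2601} = - \frac{79}{2601} - \frac{8 i \sqrt{26}}{2341}$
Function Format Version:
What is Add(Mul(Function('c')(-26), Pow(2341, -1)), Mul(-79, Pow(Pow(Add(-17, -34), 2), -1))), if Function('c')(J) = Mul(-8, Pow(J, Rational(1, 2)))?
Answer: Add(Rational(-79, 2601), Mul(Rational(-8, 2341), I, Pow(26, Rational(1, 2)))) ≈ Add(-0.030373, Mul(-0.017425, I))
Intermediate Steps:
Add(Mul(Function('c')(-26), Pow(2341, -1)), Mul(-79, Pow(Pow(Add(-17, -34), 2), -1))) = Add(Mul(Mul(-8, Pow(-26, Rational(1, 2))), Pow(2341, -1)), Mul(-79, Pow(Pow(Add(-17, -34), 2), -1))) = Add(Mul(Mul(-8, Mul(I, Pow(26, Rational(1, 2)))), Rational(1, 2341)), Mul(-79, Pow(Pow(-51, 2), -1))) = Add(Mul(Mul(-8, I, Pow(26, Rational(1, 2))), Rational(1, 2341)), Mul(-79, Pow(2601, -1))) = Add(Mul(Rational(-8, 2341), I, Pow(26, Rational(1, 2))), Mul(-79, Rational(1, 2601))) = Add(Mul(Rational(-8, 2341), I, Pow(26, Rational(1, 2))), Rational(-79, 2601)) = Add(Rational(-79, 2601), Mul(Rational(-8, 2341), I, Pow(26, Rational(1, 2))))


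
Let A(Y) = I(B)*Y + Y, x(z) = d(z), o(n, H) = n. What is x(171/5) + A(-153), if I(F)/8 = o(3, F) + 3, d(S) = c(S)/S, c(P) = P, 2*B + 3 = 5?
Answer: -7496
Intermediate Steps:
B = 1 (B = -3/2 + (½)*5 = -3/2 + 5/2 = 1)
d(S) = 1 (d(S) = S/S = 1)
I(F) = 48 (I(F) = 8*(3 + 3) = 8*6 = 48)
x(z) = 1
A(Y) = 49*Y (A(Y) = 48*Y + Y = 49*Y)
x(171/5) + A(-153) = 1 + 49*(-153) = 1 - 7497 = -7496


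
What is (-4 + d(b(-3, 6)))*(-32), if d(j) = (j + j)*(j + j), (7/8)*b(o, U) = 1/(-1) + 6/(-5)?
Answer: -834432/1225 ≈ -681.17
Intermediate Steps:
b(o, U) = -88/35 (b(o, U) = 8*(1/(-1) + 6/(-5))/7 = 8*(1*(-1) + 6*(-⅕))/7 = 8*(-1 - 6/5)/7 = (8/7)*(-11/5) = -88/35)
d(j) = 4*j² (d(j) = (2*j)*(2*j) = 4*j²)
(-4 + d(b(-3, 6)))*(-32) = (-4 + 4*(-88/35)²)*(-32) = (-4 + 4*(7744/1225))*(-32) = (-4 + 30976/1225)*(-32) = (26076/1225)*(-32) = -834432/1225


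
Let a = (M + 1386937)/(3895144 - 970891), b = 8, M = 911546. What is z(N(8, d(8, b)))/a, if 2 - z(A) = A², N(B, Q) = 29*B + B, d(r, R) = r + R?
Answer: -18714569366/255387 ≈ -73279.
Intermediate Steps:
d(r, R) = R + r
N(B, Q) = 30*B
a = 255387/324917 (a = (911546 + 1386937)/(3895144 - 970891) = 2298483/2924253 = 2298483*(1/2924253) = 255387/324917 ≈ 0.78601)
z(A) = 2 - A²
z(N(8, d(8, b)))/a = (2 - (30*8)²)/(255387/324917) = (2 - 1*240²)*(324917/255387) = (2 - 1*57600)*(324917/255387) = (2 - 57600)*(324917/255387) = -57598*324917/255387 = -18714569366/255387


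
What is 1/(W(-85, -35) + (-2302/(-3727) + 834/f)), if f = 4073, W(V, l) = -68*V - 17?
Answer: 15180071/87495233537 ≈ 0.00017350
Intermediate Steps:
W(V, l) = -17 - 68*V
1/(W(-85, -35) + (-2302/(-3727) + 834/f)) = 1/((-17 - 68*(-85)) + (-2302/(-3727) + 834/4073)) = 1/((-17 + 5780) + (-2302*(-1/3727) + 834*(1/4073))) = 1/(5763 + (2302/3727 + 834/4073)) = 1/(5763 + 12484364/15180071) = 1/(87495233537/15180071) = 15180071/87495233537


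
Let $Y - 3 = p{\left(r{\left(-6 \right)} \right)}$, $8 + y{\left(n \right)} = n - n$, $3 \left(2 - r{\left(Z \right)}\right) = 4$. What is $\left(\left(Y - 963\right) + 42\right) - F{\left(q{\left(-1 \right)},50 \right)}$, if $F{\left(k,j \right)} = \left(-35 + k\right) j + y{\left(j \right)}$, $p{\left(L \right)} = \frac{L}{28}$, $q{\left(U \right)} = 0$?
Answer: $\frac{35281}{42} \approx 840.02$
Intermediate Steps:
$r{\left(Z \right)} = \frac{2}{3}$ ($r{\left(Z \right)} = 2 - \frac{4}{3} = \frac{2}{3}$)
$y{\left(n \right)} = -8$ ($y{\left(n \right)} = -8 + \left(n - n\right) = -8 + 0 = -8$)
$p{\left(L \right)} = \frac{L}{28}$ ($p{\left(L \right)} = L \frac{1}{28} = \frac{L}{28}$)
$F{\left(k,j \right)} = -8 + j \left(-35 + k\right)$ ($F{\left(k,j \right)} = \left(-35 + k\right) j - 8 = j \left(-35 + k\right) - 8 = -8 + j \left(-35 + k\right)$)
$Y = \frac{127}{42}$ ($Y = 3 + \frac{1}{28} \cdot \frac{2}{3} = 3 + \frac{1}{42} = \frac{127}{42} \approx 3.0238$)
$\left(\left(Y - 963\right) + 42\right) - F{\left(q{\left(-1 \right)},50 \right)} = \left(\left(\frac{127}{42} - 963\right) + 42\right) - \left(-8 - 1750 + 50 \cdot 0\right) = \left(- \frac{40319}{42} + 42\right) - \left(-8 - 1750 + 0\right) = - \frac{38555}{42} - -1758 = - \frac{38555}{42} + 1758 = \frac{35281}{42}$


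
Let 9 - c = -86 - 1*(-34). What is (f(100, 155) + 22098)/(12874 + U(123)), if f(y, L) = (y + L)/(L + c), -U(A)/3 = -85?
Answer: 1591141/945288 ≈ 1.6832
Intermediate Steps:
c = 61 (c = 9 - (-86 - 1*(-34)) = 9 - (-86 + 34) = 9 - 1*(-52) = 9 + 52 = 61)
U(A) = 255 (U(A) = -3*(-85) = 255)
f(y, L) = (L + y)/(61 + L) (f(y, L) = (y + L)/(L + 61) = (L + y)/(61 + L))
(f(100, 155) + 22098)/(12874 + U(123)) = ((155 + 100)/(61 + 155) + 22098)/(12874 + 255) = (255/216 + 22098)/13129 = ((1/216)*255 + 22098)*(1/13129) = (85/72 + 22098)*(1/13129) = (1591141/72)*(1/13129) = 1591141/945288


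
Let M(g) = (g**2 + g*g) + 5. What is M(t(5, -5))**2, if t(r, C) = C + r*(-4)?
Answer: 1575025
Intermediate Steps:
t(r, C) = C - 4*r
M(g) = 5 + 2*g**2 (M(g) = (g**2 + g**2) + 5 = 2*g**2 + 5 = 5 + 2*g**2)
M(t(5, -5))**2 = (5 + 2*(-5 - 4*5)**2)**2 = (5 + 2*(-5 - 20)**2)**2 = (5 + 2*(-25)**2)**2 = (5 + 2*625)**2 = (5 + 1250)**2 = 1255**2 = 1575025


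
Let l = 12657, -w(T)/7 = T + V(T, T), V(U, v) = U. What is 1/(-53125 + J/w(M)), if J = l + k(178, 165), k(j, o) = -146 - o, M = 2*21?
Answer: -294/15624923 ≈ -1.8816e-5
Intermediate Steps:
M = 42
w(T) = -14*T (w(T) = -7*(T + T) = -14*T)
J = 12346 (J = 12657 + (-146 - 1*165) = 12657 + (-146 - 165) = 12657 - 311 = 12346)
1/(-53125 + J/w(M)) = 1/(-53125 + 12346/((-14*42))) = 1/(-53125 + 12346/(-588)) = 1/(-53125 + 12346*(-1/588)) = 1/(-53125 - 6173/294) = 1/(-15624923/294) = -294/15624923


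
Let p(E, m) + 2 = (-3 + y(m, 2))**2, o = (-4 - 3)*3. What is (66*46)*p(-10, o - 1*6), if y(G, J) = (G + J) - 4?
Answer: 3102792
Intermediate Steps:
y(G, J) = -4 + G + J
o = -21 (o = -7*3 = -21)
p(E, m) = -2 + (-5 + m)**2 (p(E, m) = -2 + (-3 + (-4 + m + 2))**2 = -2 + (-3 + (-2 + m))**2 = -2 + (-5 + m)**2)
(66*46)*p(-10, o - 1*6) = (66*46)*(-2 + (-5 + (-21 - 1*6))**2) = 3036*(-2 + (-5 + (-21 - 6))**2) = 3036*(-2 + (-5 - 27)**2) = 3036*(-2 + (-32)**2) = 3036*(-2 + 1024) = 3036*1022 = 3102792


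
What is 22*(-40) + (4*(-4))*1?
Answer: -896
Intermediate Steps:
22*(-40) + (4*(-4))*1 = -880 - 16*1 = -880 - 16 = -896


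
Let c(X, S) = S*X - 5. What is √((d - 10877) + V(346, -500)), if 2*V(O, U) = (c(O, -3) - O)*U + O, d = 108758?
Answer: 2*√111326 ≈ 667.31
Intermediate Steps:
c(X, S) = -5 + S*X
V(O, U) = O/2 + U*(-5 - 4*O)/2 (V(O, U) = (((-5 - 3*O) - O)*U + O)/2 = ((-5 - 4*O)*U + O)/2 = (U*(-5 - 4*O) + O)/2 = (O + U*(-5 - 4*O))/2 = O/2 + U*(-5 - 4*O)/2)
√((d - 10877) + V(346, -500)) = √((108758 - 10877) + ((½)*346 - 5/2*(-500) - 2*346*(-500))) = √(97881 + (173 + 1250 + 346000)) = √(97881 + 347423) = √445304 = 2*√111326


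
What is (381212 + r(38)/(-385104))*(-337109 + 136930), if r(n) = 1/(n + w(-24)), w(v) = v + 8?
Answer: -646525693686696845/8472288 ≈ -7.6311e+10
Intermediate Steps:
w(v) = 8 + v
r(n) = 1/(-16 + n) (r(n) = 1/(n + (8 - 24)) = 1/(n - 16) = 1/(-16 + n))
(381212 + r(38)/(-385104))*(-337109 + 136930) = (381212 + 1/((-16 + 38)*(-385104)))*(-337109 + 136930) = (381212 - 1/385104/22)*(-200179) = (381212 + (1/22)*(-1/385104))*(-200179) = (381212 - 1/8472288)*(-200179) = (3229737853055/8472288)*(-200179) = -646525693686696845/8472288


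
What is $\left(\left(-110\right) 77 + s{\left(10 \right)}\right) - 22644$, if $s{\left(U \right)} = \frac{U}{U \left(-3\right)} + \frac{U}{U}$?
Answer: $- \frac{93340}{3} \approx -31113.0$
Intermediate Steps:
$s{\left(U \right)} = \frac{2}{3}$ ($s{\left(U \right)} = \frac{U}{\left(-3\right) U} + 1 = U \left(- \frac{1}{3 U}\right) + 1 = - \frac{1}{3} + 1 = \frac{2}{3}$)
$\left(\left(-110\right) 77 + s{\left(10 \right)}\right) - 22644 = \left(\left(-110\right) 77 + \frac{2}{3}\right) - 22644 = \left(-8470 + \frac{2}{3}\right) - 22644 = - \frac{25408}{3} - 22644 = - \frac{93340}{3}$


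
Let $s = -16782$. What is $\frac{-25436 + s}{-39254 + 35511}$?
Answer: $\frac{2222}{197} \approx 11.279$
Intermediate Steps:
$\frac{-25436 + s}{-39254 + 35511} = \frac{-25436 - 16782}{-39254 + 35511} = - \frac{42218}{-3743} = \left(-42218\right) \left(- \frac{1}{3743}\right) = \frac{2222}{197}$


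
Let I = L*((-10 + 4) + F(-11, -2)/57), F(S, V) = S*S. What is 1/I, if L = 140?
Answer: -57/30940 ≈ -0.0018423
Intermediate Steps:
F(S, V) = S²
I = -30940/57 (I = 140*((-10 + 4) + (-11)²/57) = 140*(-6 + 121*(1/57)) = 140*(-6 + 121/57) = 140*(-221/57) = -30940/57 ≈ -542.81)
1/I = 1/(-30940/57) = -57/30940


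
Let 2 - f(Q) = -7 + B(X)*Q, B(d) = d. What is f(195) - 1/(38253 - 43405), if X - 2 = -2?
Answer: 46369/5152 ≈ 9.0002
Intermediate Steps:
X = 0 (X = 2 - 2 = 0)
f(Q) = 9 (f(Q) = 2 - (-7 + 0*Q) = 2 - (-7 + 0) = 2 - 1*(-7) = 2 + 7 = 9)
f(195) - 1/(38253 - 43405) = 9 - 1/(38253 - 43405) = 9 - 1/(-5152) = 9 - 1*(-1/5152) = 9 + 1/5152 = 46369/5152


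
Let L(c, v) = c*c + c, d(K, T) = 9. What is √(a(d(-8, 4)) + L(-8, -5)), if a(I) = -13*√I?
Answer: √17 ≈ 4.1231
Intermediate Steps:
L(c, v) = c + c² (L(c, v) = c² + c = c + c²)
√(a(d(-8, 4)) + L(-8, -5)) = √(-13*√9 - 8*(1 - 8)) = √(-13*3 - 8*(-7)) = √(-39 + 56) = √17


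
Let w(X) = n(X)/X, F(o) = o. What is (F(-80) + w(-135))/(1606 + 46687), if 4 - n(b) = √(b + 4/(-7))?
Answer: -10804/6519555 + I*√6643/45636885 ≈ -0.0016572 + 1.7859e-6*I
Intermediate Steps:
n(b) = 4 - √(-4/7 + b) (n(b) = 4 - √(b + 4/(-7)) = 4 - √(b + 4*(-⅐)) = 4 - √(b - 4/7) = 4 - √(-4/7 + b))
w(X) = (4 - √(-28 + 49*X)/7)/X
(F(-80) + w(-135))/(1606 + 46687) = (-80 + (4 - √(-28 + 49*(-135))/7)/(-135))/(1606 + 46687) = (-80 - (4 - √(-28 - 6615)/7)/135)/48293 = (-80 - (4 - I*√6643/7)/135)*(1/48293) = (-80 + (-4/135 + I*√6643/945))*(1/48293) = (-10804/135 + I*√6643/945)*(1/48293) = -10804/6519555 + I*√6643/45636885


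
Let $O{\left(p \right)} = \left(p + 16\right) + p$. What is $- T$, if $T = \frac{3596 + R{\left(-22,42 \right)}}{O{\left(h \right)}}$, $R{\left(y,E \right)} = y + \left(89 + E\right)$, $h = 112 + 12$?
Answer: $- \frac{1235}{88} \approx -14.034$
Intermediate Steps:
$h = 124$
$O{\left(p \right)} = 16 + 2 p$ ($O{\left(p \right)} = \left(16 + p\right) + p = 16 + 2 p$)
$R{\left(y,E \right)} = 89 + E + y$
$T = \frac{1235}{88}$ ($T = \frac{3596 + \left(89 + 42 - 22\right)}{16 + 2 \cdot 124} = \frac{3596 + 109}{16 + 248} = \frac{3705}{264} = 3705 \cdot \frac{1}{264} = \frac{1235}{88} \approx 14.034$)
$- T = \left(-1\right) \frac{1235}{88} = - \frac{1235}{88}$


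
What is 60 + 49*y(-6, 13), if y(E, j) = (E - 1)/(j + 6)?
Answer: 797/19 ≈ 41.947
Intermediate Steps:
y(E, j) = (-1 + E)/(6 + j)
60 + 49*y(-6, 13) = 60 + 49*((-1 - 6)/(6 + 13)) = 60 + 49*(-7/19) = 60 - 343/19 = 797/19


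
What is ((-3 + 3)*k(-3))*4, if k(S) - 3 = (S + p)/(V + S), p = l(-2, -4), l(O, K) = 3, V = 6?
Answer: 0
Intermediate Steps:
p = 3
k(S) = 3 + (3 + S)/(6 + S) (k(S) = 3 + (S + 3)/(6 + S) = 3 + (3 + S)/(6 + S))
((-3 + 3)*k(-3))*4 = ((-3 + 3)*((21 + 4*(-3))/(6 - 3)))*4 = (0*((21 - 12)/3))*4 = (0*((⅓)*9))*4 = (0*3)*4 = 0*4 = 0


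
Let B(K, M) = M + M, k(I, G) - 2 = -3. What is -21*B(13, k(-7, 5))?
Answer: 42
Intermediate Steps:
k(I, G) = -1 (k(I, G) = 2 - 3 = -1)
B(K, M) = 2*M
-21*B(13, k(-7, 5)) = -42*(-1) = -21*(-2) = 42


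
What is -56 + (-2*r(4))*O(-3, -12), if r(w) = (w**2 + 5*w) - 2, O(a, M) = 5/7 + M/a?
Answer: -2636/7 ≈ -376.57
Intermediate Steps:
O(a, M) = 5/7 + M/a (O(a, M) = 5*(1/7) + M/a = 5/7 + M/a)
r(w) = -2 + w**2 + 5*w
-56 + (-2*r(4))*O(-3, -12) = -56 + (-2*(-2 + 4**2 + 5*4))*(5/7 - 12/(-3)) = -56 + (-2*(-2 + 16 + 20))*(5/7 - 12*(-1/3)) = -56 + (-2*34)*(5/7 + 4) = -56 - 68*33/7 = -56 - 2244/7 = -2636/7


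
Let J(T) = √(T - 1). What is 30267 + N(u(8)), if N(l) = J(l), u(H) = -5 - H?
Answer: 30267 + I*√14 ≈ 30267.0 + 3.7417*I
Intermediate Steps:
J(T) = √(-1 + T)
N(l) = √(-1 + l)
30267 + N(u(8)) = 30267 + √(-1 + (-5 - 1*8)) = 30267 + √(-1 + (-5 - 8)) = 30267 + √(-1 - 13) = 30267 + √(-14) = 30267 + I*√14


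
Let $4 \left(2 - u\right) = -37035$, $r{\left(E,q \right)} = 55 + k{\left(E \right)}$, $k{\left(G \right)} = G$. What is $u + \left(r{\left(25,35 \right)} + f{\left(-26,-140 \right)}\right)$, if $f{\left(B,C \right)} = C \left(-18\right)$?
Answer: $\frac{47443}{4} \approx 11861.0$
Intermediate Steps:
$f{\left(B,C \right)} = - 18 C$
$r{\left(E,q \right)} = 55 + E$
$u = \frac{37043}{4}$ ($u = 2 - - \frac{37035}{4} = 2 + \frac{37035}{4} = \frac{37043}{4} \approx 9260.8$)
$u + \left(r{\left(25,35 \right)} + f{\left(-26,-140 \right)}\right) = \frac{37043}{4} + \left(\left(55 + 25\right) - -2520\right) = \frac{37043}{4} + \left(80 + 2520\right) = \frac{37043}{4} + 2600 = \frac{47443}{4}$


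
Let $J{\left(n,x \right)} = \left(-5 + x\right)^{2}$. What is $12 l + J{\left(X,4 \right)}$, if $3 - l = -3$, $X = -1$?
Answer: $73$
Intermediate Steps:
$l = 6$ ($l = 3 - -3 = 3 + 3 = 6$)
$12 l + J{\left(X,4 \right)} = 12 \cdot 6 + \left(-5 + 4\right)^{2} = 72 + \left(-1\right)^{2} = 72 + 1 = 73$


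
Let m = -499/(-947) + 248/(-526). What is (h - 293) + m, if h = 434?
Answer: 35131410/249061 ≈ 141.06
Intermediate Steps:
m = 13809/249061 (m = -499*(-1/947) + 248*(-1/526) = 499/947 - 124/263 = 13809/249061 ≈ 0.055444)
(h - 293) + m = (434 - 293) + 13809/249061 = 141 + 13809/249061 = 35131410/249061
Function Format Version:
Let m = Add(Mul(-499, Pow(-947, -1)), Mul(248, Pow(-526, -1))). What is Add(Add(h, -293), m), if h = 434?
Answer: Rational(35131410, 249061) ≈ 141.06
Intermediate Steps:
m = Rational(13809, 249061) (m = Add(Mul(-499, Rational(-1, 947)), Mul(248, Rational(-1, 526))) = Add(Rational(499, 947), Rational(-124, 263)) = Rational(13809, 249061) ≈ 0.055444)
Add(Add(h, -293), m) = Add(Add(434, -293), Rational(13809, 249061)) = Add(141, Rational(13809, 249061)) = Rational(35131410, 249061)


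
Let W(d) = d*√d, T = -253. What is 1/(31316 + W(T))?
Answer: 31316/996886133 + 253*I*√253/996886133 ≈ 3.1414e-5 + 4.0368e-6*I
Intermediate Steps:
W(d) = d^(3/2)
1/(31316 + W(T)) = 1/(31316 + (-253)^(3/2)) = 1/(31316 - 253*I*√253)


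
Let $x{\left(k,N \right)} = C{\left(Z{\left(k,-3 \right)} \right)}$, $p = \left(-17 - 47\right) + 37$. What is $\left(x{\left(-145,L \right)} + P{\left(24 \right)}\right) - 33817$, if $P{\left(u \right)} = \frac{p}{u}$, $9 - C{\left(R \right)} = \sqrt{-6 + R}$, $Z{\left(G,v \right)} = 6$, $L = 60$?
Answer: $- \frac{270473}{8} \approx -33809.0$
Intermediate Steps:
$C{\left(R \right)} = 9 - \sqrt{-6 + R}$
$p = -27$ ($p = -64 + 37 = -27$)
$x{\left(k,N \right)} = 9$ ($x{\left(k,N \right)} = 9 - \sqrt{-6 + 6} = 9 - \sqrt{0} = 9 - 0 = 9 + 0 = 9$)
$P{\left(u \right)} = - \frac{27}{u}$
$\left(x{\left(-145,L \right)} + P{\left(24 \right)}\right) - 33817 = \left(9 - \frac{27}{24}\right) - 33817 = \left(9 - \frac{9}{8}\right) - 33817 = \frac{63}{8} - 33817 = - \frac{270473}{8}$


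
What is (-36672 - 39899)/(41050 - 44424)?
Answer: 76571/3374 ≈ 22.694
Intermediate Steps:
(-36672 - 39899)/(41050 - 44424) = -76571/(-3374) = -76571*(-1/3374) = 76571/3374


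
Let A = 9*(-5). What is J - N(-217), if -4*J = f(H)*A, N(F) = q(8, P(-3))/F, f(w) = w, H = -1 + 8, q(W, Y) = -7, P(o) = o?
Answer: 9761/124 ≈ 78.718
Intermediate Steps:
A = -45
H = 7
N(F) = -7/F
J = 315/4 (J = -7*(-45)/4 = -¼*(-315) = 315/4 ≈ 78.750)
J - N(-217) = 315/4 - (-7)/(-217) = 315/4 - (-7)*(-1)/217 = 315/4 - 1*1/31 = 315/4 - 1/31 = 9761/124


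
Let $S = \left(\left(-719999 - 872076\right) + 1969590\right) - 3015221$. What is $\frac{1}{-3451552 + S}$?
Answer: $- \frac{1}{6089258} \approx -1.6422 \cdot 10^{-7}$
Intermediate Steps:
$S = -2637706$ ($S = \left(-1592075 + 1969590\right) - 3015221 = 377515 - 3015221 = -2637706$)
$\frac{1}{-3451552 + S} = \frac{1}{-3451552 - 2637706} = \frac{1}{-6089258} = - \frac{1}{6089258}$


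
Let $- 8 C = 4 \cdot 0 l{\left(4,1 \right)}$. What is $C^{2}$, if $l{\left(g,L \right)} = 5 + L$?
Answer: $0$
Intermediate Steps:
$C = 0$ ($C = - \frac{4 \cdot 0 \left(5 + 1\right)}{8} = - \frac{0 \cdot 6}{8} = \left(- \frac{1}{8}\right) 0 = 0$)
$C^{2} = 0^{2} = 0$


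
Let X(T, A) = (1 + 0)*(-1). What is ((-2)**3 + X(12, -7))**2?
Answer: 81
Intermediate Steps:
X(T, A) = -1 (X(T, A) = 1*(-1) = -1)
((-2)**3 + X(12, -7))**2 = ((-2)**3 - 1)**2 = (-8 - 1)**2 = (-9)**2 = 81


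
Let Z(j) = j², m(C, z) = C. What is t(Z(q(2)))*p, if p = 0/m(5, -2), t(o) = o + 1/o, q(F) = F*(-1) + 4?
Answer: 0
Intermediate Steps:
q(F) = 4 - F (q(F) = -F + 4 = 4 - F)
t(o) = o + 1/o
p = 0 (p = 0/5 = 0*(⅕) = 0)
t(Z(q(2)))*p = ((4 - 1*2)² + 1/((4 - 1*2)²))*0 = ((4 - 2)² + 1/((4 - 2)²))*0 = (2² + 1/(2²))*0 = (4 + 1/4)*0 = (4 + ¼)*0 = (17/4)*0 = 0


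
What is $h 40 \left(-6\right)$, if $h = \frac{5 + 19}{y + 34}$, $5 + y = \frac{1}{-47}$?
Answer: $- \frac{45120}{227} \approx -198.77$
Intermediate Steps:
$y = - \frac{236}{47}$ ($y = -5 + \frac{1}{-47} = -5 - \frac{1}{47} = - \frac{236}{47} \approx -5.0213$)
$h = \frac{188}{227}$ ($h = \frac{5 + 19}{- \frac{236}{47} + 34} = \frac{24}{\frac{1362}{47}} = 24 \cdot \frac{47}{1362} = \frac{188}{227} \approx 0.82819$)
$h 40 \left(-6\right) = \frac{188}{227} \cdot 40 \left(-6\right) = \frac{7520}{227} \left(-6\right) = - \frac{45120}{227}$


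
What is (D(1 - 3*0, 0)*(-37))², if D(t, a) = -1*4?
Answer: 21904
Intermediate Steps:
D(t, a) = -4
(D(1 - 3*0, 0)*(-37))² = (-4*(-37))² = 148² = 21904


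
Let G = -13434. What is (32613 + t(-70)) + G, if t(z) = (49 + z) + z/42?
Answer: 57469/3 ≈ 19156.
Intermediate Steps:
t(z) = 49 + 43*z/42 (t(z) = (49 + z) + z*(1/42) = (49 + z) + z/42 = 49 + 43*z/42)
(32613 + t(-70)) + G = (32613 + (49 + (43/42)*(-70))) - 13434 = (32613 + (49 - 215/3)) - 13434 = (32613 - 68/3) - 13434 = 97771/3 - 13434 = 57469/3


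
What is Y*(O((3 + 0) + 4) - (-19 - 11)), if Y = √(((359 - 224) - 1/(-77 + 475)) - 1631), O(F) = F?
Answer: 37*I*√236972782/398 ≈ 1431.1*I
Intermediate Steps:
Y = I*√236972782/398 (Y = √((135 - 1/398) - 1631) = √(53729/398 - 1631) = √(-595409/398) = I*√236972782/398 ≈ 38.678*I)
Y*(O((3 + 0) + 4) - (-19 - 11)) = (I*√236972782/398)*(((3 + 0) + 4) - (-19 - 11)) = (I*√236972782/398)*((3 + 4) - 1*(-30)) = (I*√236972782/398)*(7 + 30) = (I*√236972782/398)*37 = 37*I*√236972782/398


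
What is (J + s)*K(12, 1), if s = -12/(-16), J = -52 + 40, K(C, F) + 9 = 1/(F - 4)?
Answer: 105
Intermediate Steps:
K(C, F) = -9 + 1/(-4 + F) (K(C, F) = -9 + 1/(F - 4) = -9 + 1/(-4 + F))
J = -12
s = ¾ (s = -12*(-1/16) = ¾ ≈ 0.75000)
(J + s)*K(12, 1) = (-12 + ¾)*((37 - 9*1)/(-4 + 1)) = -45*(37 - 9)/(4*(-3)) = -(-15)*28/4 = -45/4*(-28/3) = 105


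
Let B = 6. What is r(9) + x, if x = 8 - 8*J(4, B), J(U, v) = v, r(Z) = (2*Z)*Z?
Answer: 122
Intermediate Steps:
r(Z) = 2*Z²
x = -40 (x = 8 - 8*6 = 8 - 48 = -40)
r(9) + x = 2*9² - 40 = 2*81 - 40 = 162 - 40 = 122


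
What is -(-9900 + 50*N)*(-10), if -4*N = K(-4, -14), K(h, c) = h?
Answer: -98500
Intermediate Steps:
N = 1 (N = -¼*(-4) = 1)
-(-9900 + 50*N)*(-10) = -50/(1/(-198 + 1))*(-10) = -50/(1/(-197))*(-10) = -50/(-1/197)*(-10) = -50*(-197)*(-10) = 9850*(-10) = -98500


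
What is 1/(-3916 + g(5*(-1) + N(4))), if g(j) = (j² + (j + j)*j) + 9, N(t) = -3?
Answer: -1/3715 ≈ -0.00026918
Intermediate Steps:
g(j) = 9 + 3*j² (g(j) = (j² + (2*j)*j) + 9 = (j² + 2*j²) + 9 = 3*j² + 9 = 9 + 3*j²)
1/(-3916 + g(5*(-1) + N(4))) = 1/(-3916 + (9 + 3*(5*(-1) - 3)²)) = 1/(-3916 + (9 + 3*(-5 - 3)²)) = 1/(-3916 + (9 + 3*(-8)²)) = 1/(-3916 + (9 + 3*64)) = 1/(-3916 + (9 + 192)) = 1/(-3916 + 201) = 1/(-3715) = -1/3715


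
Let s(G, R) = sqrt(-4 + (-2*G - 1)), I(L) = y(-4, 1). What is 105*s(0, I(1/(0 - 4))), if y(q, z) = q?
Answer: 105*I*sqrt(5) ≈ 234.79*I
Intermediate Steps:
I(L) = -4
s(G, R) = sqrt(-5 - 2*G) (s(G, R) = sqrt(-4 + (-1 - 2*G)) = sqrt(-5 - 2*G))
105*s(0, I(1/(0 - 4))) = 105*sqrt(-5 - 2*0) = 105*sqrt(-5 + 0) = 105*sqrt(-5) = 105*(I*sqrt(5)) = 105*I*sqrt(5)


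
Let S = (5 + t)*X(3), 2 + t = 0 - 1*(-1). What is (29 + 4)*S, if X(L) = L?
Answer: 396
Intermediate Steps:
t = -1 (t = -2 + (0 - 1*(-1)) = -2 + (0 + 1) = -2 + 1 = -1)
S = 12 (S = (5 - 1)*3 = 4*3 = 12)
(29 + 4)*S = (29 + 4)*12 = 33*12 = 396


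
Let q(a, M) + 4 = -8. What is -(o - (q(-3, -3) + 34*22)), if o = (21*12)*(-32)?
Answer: 8800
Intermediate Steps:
q(a, M) = -12 (q(a, M) = -4 - 8 = -12)
o = -8064 (o = 252*(-32) = -8064)
-(o - (q(-3, -3) + 34*22)) = -(-8064 - (-12 + 34*22)) = -(-8064 - (-12 + 748)) = -(-8064 - 1*736) = -(-8064 - 736) = -1*(-8800) = 8800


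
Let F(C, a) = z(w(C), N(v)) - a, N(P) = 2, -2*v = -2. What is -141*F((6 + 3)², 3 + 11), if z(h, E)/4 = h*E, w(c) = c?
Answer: -89394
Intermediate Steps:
v = 1 (v = -½*(-2) = 1)
z(h, E) = 4*E*h (z(h, E) = 4*(h*E) = 4*(E*h) = 4*E*h)
F(C, a) = -a + 8*C (F(C, a) = 4*2*C - a = 8*C - a = -a + 8*C)
-141*F((6 + 3)², 3 + 11) = -141*(-(3 + 11) + 8*(6 + 3)²) = -141*(-1*14 + 8*9²) = -141*(-14 + 8*81) = -141*(-14 + 648) = -141*634 = -89394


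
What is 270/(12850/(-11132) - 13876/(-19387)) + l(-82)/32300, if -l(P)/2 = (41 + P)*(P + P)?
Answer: -235425624160058/382170846425 ≈ -616.02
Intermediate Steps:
l(P) = -4*P*(41 + P) (l(P) = -2*(41 + P)*(P + P) = -2*(41 + P)*2*P = -4*P*(41 + P))
270/(12850/(-11132) - 13876/(-19387)) + l(-82)/32300 = 270/(12850/(-11132) - 13876/(-19387)) - 4*(-82)*(41 - 82)/32300 = 270/(12850*(-1/11132) - 13876*(-1/19387)) - 4*(-82)*(-41)*(1/32300) = 270/(-6425/5566 + 13876/19387) - 13448*1/32300 = 270/(-47327659/107908042) - 3362/8075 = 270*(-107908042/47327659) - 3362/8075 = -29135171340/47327659 - 3362/8075 = -235425624160058/382170846425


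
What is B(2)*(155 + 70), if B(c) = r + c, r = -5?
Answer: -675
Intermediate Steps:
B(c) = -5 + c
B(2)*(155 + 70) = (-5 + 2)*(155 + 70) = -3*225 = -675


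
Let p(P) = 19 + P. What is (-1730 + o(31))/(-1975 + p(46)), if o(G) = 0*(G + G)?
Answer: 173/191 ≈ 0.90576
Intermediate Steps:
o(G) = 0 (o(G) = 0*(2*G) = 0)
(-1730 + o(31))/(-1975 + p(46)) = (-1730 + 0)/(-1975 + (19 + 46)) = -1730/(-1975 + 65) = -1730/(-1910) = -1730*(-1/1910) = 173/191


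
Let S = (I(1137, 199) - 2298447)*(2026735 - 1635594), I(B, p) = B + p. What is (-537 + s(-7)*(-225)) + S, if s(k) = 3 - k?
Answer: -898494296438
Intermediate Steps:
S = -898494293651 (S = ((1137 + 199) - 2298447)*(2026735 - 1635594) = (1336 - 2298447)*391141 = -2297111*391141 = -898494293651)
(-537 + s(-7)*(-225)) + S = (-537 + (3 - 1*(-7))*(-225)) - 898494293651 = (-537 + (3 + 7)*(-225)) - 898494293651 = (-537 + 10*(-225)) - 898494293651 = (-537 - 2250) - 898494293651 = -2787 - 898494293651 = -898494296438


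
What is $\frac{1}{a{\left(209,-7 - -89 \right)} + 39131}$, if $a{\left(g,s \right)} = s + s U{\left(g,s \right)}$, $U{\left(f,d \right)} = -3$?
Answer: $\frac{1}{38967} \approx 2.5663 \cdot 10^{-5}$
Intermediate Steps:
$a{\left(g,s \right)} = - 2 s$ ($a{\left(g,s \right)} = s + s \left(-3\right) = s - 3 s = - 2 s$)
$\frac{1}{a{\left(209,-7 - -89 \right)} + 39131} = \frac{1}{- 2 \left(-7 - -89\right) + 39131} = \frac{1}{- 2 \left(-7 + 89\right) + 39131} = \frac{1}{\left(-2\right) 82 + 39131} = \frac{1}{-164 + 39131} = \frac{1}{38967}$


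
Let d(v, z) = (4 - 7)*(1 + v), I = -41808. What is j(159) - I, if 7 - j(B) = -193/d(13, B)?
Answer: 1756037/42 ≈ 41810.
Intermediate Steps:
d(v, z) = -3 - 3*v (d(v, z) = -3*(1 + v) = -3 - 3*v)
j(B) = 101/42 (j(B) = 7 - (-193)/(-3 - 3*13) = 7 - (-193)/(-3 - 39) = 7 - (-193)/(-42) = 7 - (-193)*(-1)/42 = 7 - 1*193/42 = 7 - 193/42 = 101/42)
j(159) - I = 101/42 - 1*(-41808) = 101/42 + 41808 = 1756037/42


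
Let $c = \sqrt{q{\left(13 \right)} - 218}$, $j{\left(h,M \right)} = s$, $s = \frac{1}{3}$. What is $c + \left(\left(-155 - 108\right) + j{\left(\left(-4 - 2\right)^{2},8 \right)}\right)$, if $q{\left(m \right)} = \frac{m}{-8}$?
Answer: $- \frac{788}{3} + \frac{i \sqrt{3514}}{4} \approx -262.67 + 14.82 i$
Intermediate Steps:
$s = \frac{1}{3} \approx 0.33333$
$q{\left(m \right)} = - \frac{m}{8}$ ($q{\left(m \right)} = m \left(- \frac{1}{8}\right) = - \frac{m}{8}$)
$j{\left(h,M \right)} = \frac{1}{3}$
$c = \frac{i \sqrt{3514}}{4}$ ($c = \sqrt{\left(- \frac{1}{8}\right) 13 - 218} = \sqrt{- \frac{13}{8} - 218} = \sqrt{- \frac{1757}{8}} = \frac{i \sqrt{3514}}{4} \approx 14.82 i$)
$c + \left(\left(-155 - 108\right) + j{\left(\left(-4 - 2\right)^{2},8 \right)}\right) = \frac{i \sqrt{3514}}{4} + \left(\left(-155 - 108\right) + \frac{1}{3}\right) = \frac{i \sqrt{3514}}{4} + \left(-263 + \frac{1}{3}\right) = \frac{i \sqrt{3514}}{4} - \frac{788}{3} = - \frac{788}{3} + \frac{i \sqrt{3514}}{4}$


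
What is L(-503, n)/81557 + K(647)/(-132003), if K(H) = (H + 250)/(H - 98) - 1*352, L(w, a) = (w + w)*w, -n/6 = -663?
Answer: 200473406591/32297306013 ≈ 6.2071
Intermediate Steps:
n = 3978 (n = -6*(-663) = 3978)
L(w, a) = 2*w² (L(w, a) = (2*w)*w = 2*w²)
K(H) = -352 + (250 + H)/(-98 + H) (K(H) = (250 + H)/(-98 + H) - 352 = -352 + (250 + H)/(-98 + H))
L(-503, n)/81557 + K(647)/(-132003) = (2*(-503)²)/81557 + (3*(11582 - 117*647)/(-98 + 647))/(-132003) = (2*253009)*(1/81557) + (3*(11582 - 75699)/549)*(-1/132003) = 506018*(1/81557) + (3*(1/549)*(-64117))*(-1/132003) = 506018/81557 - 64117/183*(-1/132003) = 506018/81557 + 64117/24156549 = 200473406591/32297306013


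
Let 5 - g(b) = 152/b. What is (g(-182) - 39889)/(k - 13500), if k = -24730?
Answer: 1814684/1739465 ≈ 1.0432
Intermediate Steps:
g(b) = 5 - 152/b
(g(-182) - 39889)/(k - 13500) = ((5 - 152/(-182)) - 39889)/(-24730 - 13500) = ((5 - 152*(-1/182)) - 39889)/(-38230) = ((5 + 76/91) - 39889)*(-1/38230) = (531/91 - 39889)*(-1/38230) = -3629368/91*(-1/38230) = 1814684/1739465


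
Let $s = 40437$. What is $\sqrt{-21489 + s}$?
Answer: $2 \sqrt{4737} \approx 137.65$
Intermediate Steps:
$\sqrt{-21489 + s} = \sqrt{-21489 + 40437} = \sqrt{18948} = 2 \sqrt{4737}$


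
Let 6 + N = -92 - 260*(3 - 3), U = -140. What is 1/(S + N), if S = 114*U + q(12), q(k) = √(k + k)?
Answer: -8029/128929670 - √6/128929670 ≈ -6.2293e-5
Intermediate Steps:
q(k) = √2*√k (q(k) = √(2*k) = √2*√k)
S = -15960 + 2*√6 (S = 114*(-140) + √2*√12 = -15960 + √2*(2*√3) = -15960 + 2*√6 ≈ -15955.)
N = -98 (N = -6 + (-92 - 260*(3 - 3)) = -6 + (-92 - 260*0) = -6 + (-92 - 52*0) = -6 + (-92 + 0) = -6 - 92 = -98)
1/(S + N) = 1/((-15960 + 2*√6) - 98) = 1/(-16058 + 2*√6)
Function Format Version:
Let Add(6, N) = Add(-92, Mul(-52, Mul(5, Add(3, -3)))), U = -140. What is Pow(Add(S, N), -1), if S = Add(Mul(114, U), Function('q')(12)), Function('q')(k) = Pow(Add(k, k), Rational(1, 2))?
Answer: Add(Rational(-8029, 128929670), Mul(Rational(-1, 128929670), Pow(6, Rational(1, 2)))) ≈ -6.2293e-5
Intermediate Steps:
Function('q')(k) = Mul(Pow(2, Rational(1, 2)), Pow(k, Rational(1, 2))) (Function('q')(k) = Pow(Mul(2, k), Rational(1, 2)) = Mul(Pow(2, Rational(1, 2)), Pow(k, Rational(1, 2))))
S = Add(-15960, Mul(2, Pow(6, Rational(1, 2)))) (S = Add(Mul(114, -140), Mul(Pow(2, Rational(1, 2)), Pow(12, Rational(1, 2)))) = Add(-15960, Mul(Pow(2, Rational(1, 2)), Mul(2, Pow(3, Rational(1, 2))))) = Add(-15960, Mul(2, Pow(6, Rational(1, 2)))) ≈ -15955.)
N = -98 (N = Add(-6, Add(-92, Mul(-52, Mul(5, Add(3, -3))))) = Add(-6, Add(-92, Mul(-52, Mul(5, 0)))) = Add(-6, Add(-92, Mul(-52, 0))) = Add(-6, Add(-92, 0)) = Add(-6, -92) = -98)
Pow(Add(S, N), -1) = Pow(Add(Add(-15960, Mul(2, Pow(6, Rational(1, 2)))), -98), -1) = Pow(Add(-16058, Mul(2, Pow(6, Rational(1, 2)))), -1)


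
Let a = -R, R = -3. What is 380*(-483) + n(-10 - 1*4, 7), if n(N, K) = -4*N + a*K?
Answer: -183463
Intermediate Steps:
a = 3 (a = -1*(-3) = 3)
n(N, K) = -4*N + 3*K
380*(-483) + n(-10 - 1*4, 7) = 380*(-483) + (-4*(-10 - 1*4) + 3*7) = -183540 + (-4*(-10 - 4) + 21) = -183540 + (-4*(-14) + 21) = -183540 + (56 + 21) = -183540 + 77 = -183463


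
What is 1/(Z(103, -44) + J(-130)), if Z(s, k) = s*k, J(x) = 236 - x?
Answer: -1/4166 ≈ -0.00024004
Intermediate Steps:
Z(s, k) = k*s
1/(Z(103, -44) + J(-130)) = 1/(-44*103 + (236 - 1*(-130))) = 1/(-4532 + (236 + 130)) = 1/(-4532 + 366) = 1/(-4166) = -1/4166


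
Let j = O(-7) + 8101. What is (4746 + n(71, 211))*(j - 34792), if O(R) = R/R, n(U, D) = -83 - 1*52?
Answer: -123067590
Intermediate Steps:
n(U, D) = -135 (n(U, D) = -83 - 52 = -135)
O(R) = 1
j = 8102 (j = 1 + 8101 = 8102)
(4746 + n(71, 211))*(j - 34792) = (4746 - 135)*(8102 - 34792) = 4611*(-26690) = -123067590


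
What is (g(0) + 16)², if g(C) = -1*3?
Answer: 169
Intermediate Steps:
g(C) = -3
(g(0) + 16)² = (-3 + 16)² = 13² = 169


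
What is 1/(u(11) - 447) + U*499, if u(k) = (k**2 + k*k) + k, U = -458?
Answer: -44337149/194 ≈ -2.2854e+5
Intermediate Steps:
u(k) = k + 2*k**2 (u(k) = (k**2 + k**2) + k = 2*k**2 + k = k + 2*k**2)
1/(u(11) - 447) + U*499 = 1/(11*(1 + 2*11) - 447) - 458*499 = 1/(11*(1 + 22) - 447) - 228542 = 1/(11*23 - 447) - 228542 = 1/(253 - 447) - 228542 = 1/(-194) - 228542 = -1/194 - 228542 = -44337149/194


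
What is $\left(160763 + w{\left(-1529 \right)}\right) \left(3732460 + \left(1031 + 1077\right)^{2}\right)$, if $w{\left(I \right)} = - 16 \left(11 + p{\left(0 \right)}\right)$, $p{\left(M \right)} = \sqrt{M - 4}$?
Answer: $1312979224788 - 261635968 i \approx 1.313 \cdot 10^{12} - 2.6164 \cdot 10^{8} i$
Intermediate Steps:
$p{\left(M \right)} = \sqrt{-4 + M}$
$w{\left(I \right)} = -176 - 32 i$ ($w{\left(I \right)} = - 16 \left(11 + \sqrt{-4 + 0}\right) = - 16 \left(11 + \sqrt{-4}\right) = - 16 \left(11 + 2 i\right) = -176 - 32 i$)
$\left(160763 + w{\left(-1529 \right)}\right) \left(3732460 + \left(1031 + 1077\right)^{2}\right) = \left(160763 - \left(176 + 32 i\right)\right) \left(3732460 + \left(1031 + 1077\right)^{2}\right) = \left(160587 - 32 i\right) \left(3732460 + 2108^{2}\right) = \left(160587 - 32 i\right) \left(3732460 + 4443664\right) = \left(160587 - 32 i\right) 8176124 = 1312979224788 - 261635968 i$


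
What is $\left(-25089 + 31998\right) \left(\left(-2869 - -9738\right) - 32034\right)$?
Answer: $-173864985$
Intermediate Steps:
$\left(-25089 + 31998\right) \left(\left(-2869 - -9738\right) - 32034\right) = 6909 \left(\left(-2869 + 9738\right) - 32034\right) = 6909 \left(6869 - 32034\right) = 6909 \left(-25165\right) = -173864985$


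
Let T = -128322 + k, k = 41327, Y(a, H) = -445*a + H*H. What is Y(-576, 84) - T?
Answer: 350371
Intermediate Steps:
Y(a, H) = H² - 445*a (Y(a, H) = -445*a + H² = H² - 445*a)
T = -86995 (T = -128322 + 41327 = -86995)
Y(-576, 84) - T = (84² - 445*(-576)) - 1*(-86995) = (7056 + 256320) + 86995 = 263376 + 86995 = 350371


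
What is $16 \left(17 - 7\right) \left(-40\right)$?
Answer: $-6400$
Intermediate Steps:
$16 \left(17 - 7\right) \left(-40\right) = 16 \cdot 10 \left(-40\right) = 160 \left(-40\right) = -6400$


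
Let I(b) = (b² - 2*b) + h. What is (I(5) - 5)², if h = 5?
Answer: 225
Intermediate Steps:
I(b) = 5 + b² - 2*b (I(b) = (b² - 2*b) + 5 = 5 + b² - 2*b)
(I(5) - 5)² = ((5 + 5² - 2*5) - 5)² = ((5 + 25 - 10) - 5)² = (20 - 5)² = 15² = 225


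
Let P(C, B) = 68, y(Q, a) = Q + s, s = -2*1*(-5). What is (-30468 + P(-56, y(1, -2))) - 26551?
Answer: -56951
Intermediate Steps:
s = 10 (s = -2*(-5) = 10)
y(Q, a) = 10 + Q (y(Q, a) = Q + 10 = 10 + Q)
(-30468 + P(-56, y(1, -2))) - 26551 = (-30468 + 68) - 26551 = -30400 - 26551 = -56951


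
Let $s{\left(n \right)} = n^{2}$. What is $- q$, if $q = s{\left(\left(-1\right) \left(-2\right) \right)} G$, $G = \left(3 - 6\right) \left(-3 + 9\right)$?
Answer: $72$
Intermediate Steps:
$G = -18$ ($G = \left(-3\right) 6 = -18$)
$q = -72$ ($q = \left(\left(-1\right) \left(-2\right)\right)^{2} \left(-18\right) = 2^{2} \left(-18\right) = 4 \left(-18\right) = -72$)
$- q = \left(-1\right) \left(-72\right) = 72$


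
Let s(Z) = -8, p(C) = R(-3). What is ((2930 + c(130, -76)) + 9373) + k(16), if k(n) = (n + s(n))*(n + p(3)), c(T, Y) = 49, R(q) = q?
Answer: 12456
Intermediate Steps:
p(C) = -3
k(n) = (-8 + n)*(-3 + n) (k(n) = (n - 8)*(n - 3) = (-8 + n)*(-3 + n))
((2930 + c(130, -76)) + 9373) + k(16) = ((2930 + 49) + 9373) + (24 + 16² - 11*16) = (2979 + 9373) + (24 + 256 - 176) = 12352 + 104 = 12456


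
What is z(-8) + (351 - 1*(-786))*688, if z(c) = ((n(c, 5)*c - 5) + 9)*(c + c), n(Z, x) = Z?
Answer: 781168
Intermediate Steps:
z(c) = 2*c*(4 + c²) (z(c) = ((c*c - 5) + 9)*(c + c) = ((c² - 5) + 9)*(2*c) = ((-5 + c²) + 9)*(2*c) = (4 + c²)*(2*c) = 2*c*(4 + c²))
z(-8) + (351 - 1*(-786))*688 = 2*(-8)*(4 + (-8)²) + (351 - 1*(-786))*688 = 2*(-8)*(4 + 64) + (351 + 786)*688 = 2*(-8)*68 + 1137*688 = -1088 + 782256 = 781168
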